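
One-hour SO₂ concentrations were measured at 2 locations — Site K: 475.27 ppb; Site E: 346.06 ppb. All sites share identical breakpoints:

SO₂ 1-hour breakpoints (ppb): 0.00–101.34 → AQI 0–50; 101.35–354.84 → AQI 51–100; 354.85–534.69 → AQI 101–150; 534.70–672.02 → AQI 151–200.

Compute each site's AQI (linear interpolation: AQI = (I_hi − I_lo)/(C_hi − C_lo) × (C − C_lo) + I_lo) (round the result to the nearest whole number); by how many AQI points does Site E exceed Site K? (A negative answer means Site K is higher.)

-36

Site K 475.27: bracket 354.85–534.69 → index 101–150; slope 49/179.84, offset 120.42.
AQI = 101 + 49/179.84·120.42 ≈ 133.81 ⇒ 134.
Site E 346.06: bracket 101.35–354.84 → index 51–100; slope 49/253.49, offset 244.71.
AQI = 51 + 49/253.49·244.71 ≈ 98.30 ⇒ 98.
AQIs: Site K=134, Site E=98. Site E (98) − Site K (134) = -36.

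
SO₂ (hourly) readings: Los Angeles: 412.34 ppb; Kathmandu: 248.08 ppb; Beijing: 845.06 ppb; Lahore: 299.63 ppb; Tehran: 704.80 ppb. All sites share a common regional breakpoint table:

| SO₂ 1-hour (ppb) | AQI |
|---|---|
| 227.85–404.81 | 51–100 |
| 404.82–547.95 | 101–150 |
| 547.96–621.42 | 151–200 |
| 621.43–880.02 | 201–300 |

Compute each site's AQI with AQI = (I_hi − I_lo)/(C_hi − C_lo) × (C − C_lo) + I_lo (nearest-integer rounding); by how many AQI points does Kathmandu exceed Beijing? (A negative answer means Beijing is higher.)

-230

Los Angeles: row 404.82–547.95 (AQI 101–150). (150−101)·(412.34−404.82)/(547.95−404.82) + 101 = 49·7.52/143.13 + 101 ≈ 103.57 → 104.
Kathmandu: 248.08 ∈ [227.85, 404.81] ↔ index [51, 100].
51 + (248.08−227.85)·(100−51)/(404.81−227.85) = 51 + 20.23·49/176.96 ≈ 56.60, so AQI = 57.
Beijing: row 621.43–880.02 (AQI 201–300). (300−201)·(845.06−621.43)/(880.02−621.43) + 201 = 99·223.63/258.59 + 201 ≈ 286.62 → 287.
Lahore: 299.63 lies in 227.85–404.81, so I_lo=51, I_hi=100, C_lo=227.85, C_hi=404.81.
(100−51)/(404.81−227.85) × (299.63−227.85) + 51 = 49/176.96 × 71.78 + 51 ≈ 70.88 → 71.
Tehran: 704.80 lies in 621.43–880.02, so I_lo=201, I_hi=300, C_lo=621.43, C_hi=880.02.
(300−201)/(880.02−621.43) × (704.80−621.43) + 201 = 99/258.59 × 83.37 + 201 ≈ 232.92 → 233.
AQIs: Los Angeles=104, Kathmandu=57, Beijing=287, Lahore=71, Tehran=233. Kathmandu (57) − Beijing (287) = -230.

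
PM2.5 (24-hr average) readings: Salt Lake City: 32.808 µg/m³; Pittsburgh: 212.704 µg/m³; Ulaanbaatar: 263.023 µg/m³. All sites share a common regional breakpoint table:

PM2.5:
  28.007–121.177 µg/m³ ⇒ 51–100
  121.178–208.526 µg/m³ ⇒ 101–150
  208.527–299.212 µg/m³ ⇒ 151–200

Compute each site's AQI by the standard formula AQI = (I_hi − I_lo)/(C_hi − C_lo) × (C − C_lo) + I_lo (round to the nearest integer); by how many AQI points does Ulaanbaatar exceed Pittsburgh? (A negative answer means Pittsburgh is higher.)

Salt Lake City: row 28.007–121.177 (AQI 51–100). (100−51)·(32.808−28.007)/(121.177−28.007) + 51 = 49·4.801/93.170 + 51 ≈ 53.52 → 54.
Pittsburgh 212.704: bracket 208.527–299.212 → index 151–200; slope 49/90.685, offset 4.177.
AQI = 151 + 49/90.685·4.177 ≈ 153.26 ⇒ 153.
Ulaanbaatar 263.023: bracket 208.527–299.212 → index 151–200; slope 49/90.685, offset 54.496.
AQI = 151 + 49/90.685·54.496 ≈ 180.45 ⇒ 180.
AQIs: Salt Lake City=54, Pittsburgh=153, Ulaanbaatar=180. Ulaanbaatar (180) − Pittsburgh (153) = 27.

27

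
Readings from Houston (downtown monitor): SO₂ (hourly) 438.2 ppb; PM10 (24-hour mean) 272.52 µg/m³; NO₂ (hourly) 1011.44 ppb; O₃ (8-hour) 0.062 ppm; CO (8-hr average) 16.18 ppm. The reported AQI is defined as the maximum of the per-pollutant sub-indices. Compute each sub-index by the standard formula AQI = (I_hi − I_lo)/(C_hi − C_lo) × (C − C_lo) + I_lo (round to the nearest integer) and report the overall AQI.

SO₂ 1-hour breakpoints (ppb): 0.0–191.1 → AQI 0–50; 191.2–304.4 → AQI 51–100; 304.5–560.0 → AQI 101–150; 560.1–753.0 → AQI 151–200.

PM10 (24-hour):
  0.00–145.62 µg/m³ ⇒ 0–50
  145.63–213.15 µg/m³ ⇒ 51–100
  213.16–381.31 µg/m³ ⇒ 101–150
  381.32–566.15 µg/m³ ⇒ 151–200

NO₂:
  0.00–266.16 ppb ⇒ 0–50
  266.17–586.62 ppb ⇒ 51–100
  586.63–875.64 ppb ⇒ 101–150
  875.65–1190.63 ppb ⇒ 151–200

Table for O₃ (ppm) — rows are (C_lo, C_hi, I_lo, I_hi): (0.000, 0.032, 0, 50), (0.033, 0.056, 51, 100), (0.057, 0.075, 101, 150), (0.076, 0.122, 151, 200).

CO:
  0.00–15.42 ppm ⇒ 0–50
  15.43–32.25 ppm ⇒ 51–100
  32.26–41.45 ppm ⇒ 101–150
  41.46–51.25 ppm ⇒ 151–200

172

SO₂: row 304.5–560.0 (AQI 101–150). (150−101)·(438.2−304.5)/(560.0−304.5) + 101 = 49·133.7/255.5 + 101 ≈ 126.64 → 127.
PM10: row 213.16–381.31 (AQI 101–150). (150−101)·(272.52−213.16)/(381.31−213.16) + 101 = 49·59.36/168.15 + 101 ≈ 118.30 → 118.
NO₂: row 875.65–1190.63 (AQI 151–200). (200−151)·(1011.44−875.65)/(1190.63−875.65) + 151 = 49·135.79/314.98 + 151 ≈ 172.12 → 172.
O₃: 0.062 ∈ [0.057, 0.075] ↔ index [101, 150].
101 + (0.062−0.057)·(150−101)/(0.075−0.057) = 101 + 0.005·49/0.018 ≈ 114.61, so AQI = 115.
CO: row 15.43–32.25 (AQI 51–100). (100−51)·(16.18−15.43)/(32.25−15.43) + 51 = 49·0.75/16.82 + 51 ≈ 53.18 → 53.
Sub-indices: SO₂→127, PM10→118, NO₂→172, O₃→115, CO→53. Overall AQI = max = 172; dominant pollutant is NO₂.
AQI 172: Unhealthy.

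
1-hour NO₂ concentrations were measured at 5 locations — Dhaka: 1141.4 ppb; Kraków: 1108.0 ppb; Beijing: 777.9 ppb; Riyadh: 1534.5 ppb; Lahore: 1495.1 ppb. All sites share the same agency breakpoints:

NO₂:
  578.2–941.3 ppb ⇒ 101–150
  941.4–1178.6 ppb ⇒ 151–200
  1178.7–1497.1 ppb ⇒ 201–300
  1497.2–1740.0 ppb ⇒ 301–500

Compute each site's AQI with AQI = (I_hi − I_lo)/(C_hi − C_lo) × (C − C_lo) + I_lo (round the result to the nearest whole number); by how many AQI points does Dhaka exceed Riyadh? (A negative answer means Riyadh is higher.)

Dhaka: 1141.4 lies in 941.4–1178.6, so I_lo=151, I_hi=200, C_lo=941.4, C_hi=1178.6.
(200−151)/(1178.6−941.4) × (1141.4−941.4) + 151 = 49/237.2 × 200.0 + 151 ≈ 192.32 → 192.
Kraków: 1108.0 ∈ [941.4, 1178.6] ↔ index [151, 200].
151 + (1108.0−941.4)·(200−151)/(1178.6−941.4) = 151 + 166.6·49/237.2 ≈ 185.42, so AQI = 185.
Beijing 777.9: bracket 578.2–941.3 → index 101–150; slope 49/363.1, offset 199.7.
AQI = 101 + 49/363.1·199.7 ≈ 127.95 ⇒ 128.
Riyadh: 1534.5 lies in 1497.2–1740.0, so I_lo=301, I_hi=500, C_lo=1497.2, C_hi=1740.0.
(500−301)/(1740.0−1497.2) × (1534.5−1497.2) + 301 = 199/242.8 × 37.3 + 301 ≈ 331.57 → 332.
Lahore: row 1178.7–1497.1 (AQI 201–300). (300−201)·(1495.1−1178.7)/(1497.1−1178.7) + 201 = 99·316.4/318.4 + 201 ≈ 299.38 → 299.
AQIs: Dhaka=192, Kraków=185, Beijing=128, Riyadh=332, Lahore=299. Dhaka (192) − Riyadh (332) = -140.

-140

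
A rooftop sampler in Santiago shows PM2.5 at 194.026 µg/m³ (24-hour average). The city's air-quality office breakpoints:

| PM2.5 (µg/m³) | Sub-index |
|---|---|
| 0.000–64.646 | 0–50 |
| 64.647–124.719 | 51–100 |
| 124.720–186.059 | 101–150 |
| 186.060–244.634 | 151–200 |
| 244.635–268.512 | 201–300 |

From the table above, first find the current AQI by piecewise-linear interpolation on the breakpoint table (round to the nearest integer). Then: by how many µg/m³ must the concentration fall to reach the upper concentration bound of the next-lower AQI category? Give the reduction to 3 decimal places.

PM2.5: 194.026 ∈ [186.060, 244.634] ↔ index [151, 200].
151 + (194.026−186.060)·(200−151)/(244.634−186.060) = 151 + 7.966·49/58.574 ≈ 157.66, so AQI = 158.
Current AQI 158 is in the Unhealthy range (151–200). The next-lower category tops out at AQI 150, whose upper concentration bound is 186.059 µg/m³.
Reduction needed = 194.026 − 186.059 = 7.967 µg/m³.

7.967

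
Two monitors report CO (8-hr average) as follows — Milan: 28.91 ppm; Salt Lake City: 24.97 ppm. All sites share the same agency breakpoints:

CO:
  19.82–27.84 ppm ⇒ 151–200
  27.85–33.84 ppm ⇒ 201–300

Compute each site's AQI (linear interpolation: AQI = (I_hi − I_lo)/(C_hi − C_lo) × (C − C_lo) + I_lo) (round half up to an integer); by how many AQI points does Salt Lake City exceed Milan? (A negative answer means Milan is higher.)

-37

Milan: row 27.85–33.84 (AQI 201–300). (300−201)·(28.91−27.85)/(33.84−27.85) + 201 = 99·1.06/5.99 + 201 ≈ 218.52 → 219.
Salt Lake City: 24.97 ∈ [19.82, 27.84] ↔ index [151, 200].
151 + (24.97−19.82)·(200−151)/(27.84−19.82) = 151 + 5.15·49/8.02 ≈ 182.47, so AQI = 182.
AQIs: Milan=219, Salt Lake City=182. Salt Lake City (182) − Milan (219) = -37.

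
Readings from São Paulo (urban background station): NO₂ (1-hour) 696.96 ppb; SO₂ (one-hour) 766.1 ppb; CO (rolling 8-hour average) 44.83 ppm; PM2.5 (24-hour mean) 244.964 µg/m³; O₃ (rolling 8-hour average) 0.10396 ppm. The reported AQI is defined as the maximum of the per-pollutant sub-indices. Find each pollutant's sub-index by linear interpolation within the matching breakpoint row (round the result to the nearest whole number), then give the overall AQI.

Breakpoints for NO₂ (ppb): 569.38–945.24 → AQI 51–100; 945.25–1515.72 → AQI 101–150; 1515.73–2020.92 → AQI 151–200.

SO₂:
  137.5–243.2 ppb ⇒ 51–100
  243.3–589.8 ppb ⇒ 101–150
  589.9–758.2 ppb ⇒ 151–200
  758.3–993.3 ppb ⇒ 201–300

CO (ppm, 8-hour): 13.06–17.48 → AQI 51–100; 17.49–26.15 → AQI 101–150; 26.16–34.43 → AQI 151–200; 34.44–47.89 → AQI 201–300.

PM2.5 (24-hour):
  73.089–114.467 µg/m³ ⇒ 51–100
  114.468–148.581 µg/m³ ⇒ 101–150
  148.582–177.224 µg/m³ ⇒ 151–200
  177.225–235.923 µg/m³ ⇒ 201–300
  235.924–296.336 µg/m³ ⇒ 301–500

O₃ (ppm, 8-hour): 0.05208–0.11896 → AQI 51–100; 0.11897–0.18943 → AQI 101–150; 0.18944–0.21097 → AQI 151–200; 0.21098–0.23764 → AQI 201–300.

331

NO₂: 696.96 lies in 569.38–945.24, so I_lo=51, I_hi=100, C_lo=569.38, C_hi=945.24.
(100−51)/(945.24−569.38) × (696.96−569.38) + 51 = 49/375.86 × 127.58 + 51 ≈ 67.63 → 68.
SO₂: row 758.3–993.3 (AQI 201–300). (300−201)·(766.1−758.3)/(993.3−758.3) + 201 = 99·7.8/235.0 + 201 ≈ 204.29 → 204.
CO 44.83: bracket 34.44–47.89 → index 201–300; slope 99/13.45, offset 10.39.
AQI = 201 + 99/13.45·10.39 ≈ 277.48 ⇒ 277.
PM2.5 244.964: bracket 235.924–296.336 → index 301–500; slope 199/60.412, offset 9.040.
AQI = 301 + 199/60.412·9.040 ≈ 330.78 ⇒ 331.
O₃: 0.10396 lies in 0.05208–0.11896, so I_lo=51, I_hi=100, C_lo=0.05208, C_hi=0.11896.
(100−51)/(0.11896−0.05208) × (0.10396−0.05208) + 51 = 49/0.06688 × 0.05188 + 51 ≈ 89.01 → 89.
Sub-indices: NO₂→68, SO₂→204, CO→277, PM2.5→331, O₃→89. Overall AQI = max = 331; dominant pollutant is PM2.5.
AQI 331: Hazardous.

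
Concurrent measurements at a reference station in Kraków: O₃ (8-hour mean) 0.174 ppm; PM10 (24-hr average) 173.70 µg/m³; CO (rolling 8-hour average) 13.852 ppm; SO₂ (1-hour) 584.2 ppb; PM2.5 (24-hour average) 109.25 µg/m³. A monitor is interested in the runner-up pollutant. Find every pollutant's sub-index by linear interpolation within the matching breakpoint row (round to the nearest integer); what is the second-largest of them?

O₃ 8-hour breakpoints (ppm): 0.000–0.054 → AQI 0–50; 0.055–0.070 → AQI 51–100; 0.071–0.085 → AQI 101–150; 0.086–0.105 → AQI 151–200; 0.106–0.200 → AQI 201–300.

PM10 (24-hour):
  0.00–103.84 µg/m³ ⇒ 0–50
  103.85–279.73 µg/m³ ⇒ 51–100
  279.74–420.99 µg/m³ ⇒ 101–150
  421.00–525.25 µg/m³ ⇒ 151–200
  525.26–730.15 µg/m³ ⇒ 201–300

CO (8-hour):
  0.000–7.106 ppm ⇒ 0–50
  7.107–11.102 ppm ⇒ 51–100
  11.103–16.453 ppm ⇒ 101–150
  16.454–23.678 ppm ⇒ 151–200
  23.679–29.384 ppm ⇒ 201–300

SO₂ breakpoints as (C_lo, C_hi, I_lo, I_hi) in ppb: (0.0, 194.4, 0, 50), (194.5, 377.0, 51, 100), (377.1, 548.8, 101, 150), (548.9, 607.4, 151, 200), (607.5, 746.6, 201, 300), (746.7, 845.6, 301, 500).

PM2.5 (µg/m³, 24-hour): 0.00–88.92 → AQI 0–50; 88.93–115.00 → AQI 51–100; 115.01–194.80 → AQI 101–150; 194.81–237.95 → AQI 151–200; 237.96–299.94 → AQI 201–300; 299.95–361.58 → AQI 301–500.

181

O₃: 0.174 lies in 0.106–0.200, so I_lo=201, I_hi=300, C_lo=0.106, C_hi=0.200.
(300−201)/(0.200−0.106) × (0.174−0.106) + 201 = 99/0.094 × 0.068 + 201 ≈ 272.62 → 273.
PM10: 173.70 ∈ [103.85, 279.73] ↔ index [51, 100].
51 + (173.70−103.85)·(100−51)/(279.73−103.85) = 51 + 69.85·49/175.88 ≈ 70.46, so AQI = 70.
CO: 13.852 ∈ [11.103, 16.453] ↔ index [101, 150].
101 + (13.852−11.103)·(150−101)/(16.453−11.103) = 101 + 2.749·49/5.350 ≈ 126.18, so AQI = 126.
SO₂: row 548.9–607.4 (AQI 151–200). (200−151)·(584.2−548.9)/(607.4−548.9) + 151 = 49·35.3/58.5 + 151 ≈ 180.57 → 181.
PM2.5: row 88.93–115.00 (AQI 51–100). (100−51)·(109.25−88.93)/(115.00−88.93) + 51 = 49·20.32/26.07 + 51 ≈ 89.19 → 89.
Sub-indices: O₃→273, PM10→70, CO→126, SO₂→181, PM2.5→89. Ranked high→low: 273, 181, 126, 89, 70. Second-highest sub-index = 181.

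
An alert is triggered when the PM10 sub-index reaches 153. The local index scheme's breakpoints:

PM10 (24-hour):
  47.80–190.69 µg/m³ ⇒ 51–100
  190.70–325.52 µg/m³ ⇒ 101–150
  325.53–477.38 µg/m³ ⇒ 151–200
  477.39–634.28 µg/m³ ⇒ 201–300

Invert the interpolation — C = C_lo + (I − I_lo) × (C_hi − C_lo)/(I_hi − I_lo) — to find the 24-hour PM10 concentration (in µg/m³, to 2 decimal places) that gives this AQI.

331.73

AQI 153 lies in the 151–200 band, which corresponds to 325.53–477.38 µg/m³.
C = 325.53 + (153−151)×(477.38−325.53)/(200−151) = 325.53 + 2×151.85/49 ≈ 331.7280 µg/m³ → 331.73 µg/m³ to 2 dp.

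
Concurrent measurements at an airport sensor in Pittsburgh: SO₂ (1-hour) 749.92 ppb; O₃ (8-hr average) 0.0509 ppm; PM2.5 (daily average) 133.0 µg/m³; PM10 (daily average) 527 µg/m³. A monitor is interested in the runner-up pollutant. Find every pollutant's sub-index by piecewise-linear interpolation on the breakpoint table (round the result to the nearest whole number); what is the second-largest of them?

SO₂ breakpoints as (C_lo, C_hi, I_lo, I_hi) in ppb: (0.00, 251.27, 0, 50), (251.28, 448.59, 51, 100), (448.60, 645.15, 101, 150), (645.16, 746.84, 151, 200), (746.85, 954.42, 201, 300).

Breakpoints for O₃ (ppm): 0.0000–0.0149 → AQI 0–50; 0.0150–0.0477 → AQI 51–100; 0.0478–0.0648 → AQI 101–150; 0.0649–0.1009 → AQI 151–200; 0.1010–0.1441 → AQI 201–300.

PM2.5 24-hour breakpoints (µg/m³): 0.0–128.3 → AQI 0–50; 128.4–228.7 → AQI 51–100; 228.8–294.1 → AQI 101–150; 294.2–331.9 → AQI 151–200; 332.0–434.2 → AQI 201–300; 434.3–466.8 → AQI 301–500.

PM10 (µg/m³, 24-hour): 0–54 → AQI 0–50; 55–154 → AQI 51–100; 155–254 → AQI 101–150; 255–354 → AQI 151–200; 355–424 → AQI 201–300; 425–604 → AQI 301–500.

202

SO₂ 749.92: bracket 746.85–954.42 → index 201–300; slope 99/207.57, offset 3.07.
AQI = 201 + 99/207.57·3.07 ≈ 202.46 ⇒ 202.
O₃: row 0.0478–0.0648 (AQI 101–150). (150−101)·(0.0509−0.0478)/(0.0648−0.0478) + 101 = 49·0.0031/0.0170 + 101 ≈ 109.94 → 110.
PM2.5: 133.0 ∈ [128.4, 228.7] ↔ index [51, 100].
51 + (133.0−128.4)·(100−51)/(228.7−128.4) = 51 + 4.6·49/100.3 ≈ 53.25, so AQI = 53.
PM10: 527 lies in 425–604, so I_lo=301, I_hi=500, C_lo=425, C_hi=604.
(500−301)/(604−425) × (527−425) + 301 = 199/179 × 102 + 301 ≈ 414.40 → 414.
Sub-indices: SO₂→202, O₃→110, PM2.5→53, PM10→414. Ranked high→low: 414, 202, 110, 53. Second-highest sub-index = 202.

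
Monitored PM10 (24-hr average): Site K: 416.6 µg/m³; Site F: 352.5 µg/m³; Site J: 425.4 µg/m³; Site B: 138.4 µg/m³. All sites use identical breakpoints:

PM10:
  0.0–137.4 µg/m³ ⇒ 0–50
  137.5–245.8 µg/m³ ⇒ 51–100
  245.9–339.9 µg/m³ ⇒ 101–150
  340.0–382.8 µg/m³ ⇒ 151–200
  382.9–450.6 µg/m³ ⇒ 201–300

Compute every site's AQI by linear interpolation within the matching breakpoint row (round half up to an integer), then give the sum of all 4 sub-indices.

Site K: 416.6 lies in 382.9–450.6, so I_lo=201, I_hi=300, C_lo=382.9, C_hi=450.6.
(300−201)/(450.6−382.9) × (416.6−382.9) + 201 = 99/67.7 × 33.7 + 201 ≈ 250.28 → 250.
Site F: row 340.0–382.8 (AQI 151–200). (200−151)·(352.5−340.0)/(382.8−340.0) + 151 = 49·12.5/42.8 + 151 ≈ 165.31 → 165.
Site J 425.4: bracket 382.9–450.6 → index 201–300; slope 99/67.7, offset 42.5.
AQI = 201 + 99/67.7·42.5 ≈ 263.15 ⇒ 263.
Site B: 138.4 lies in 137.5–245.8, so I_lo=51, I_hi=100, C_lo=137.5, C_hi=245.8.
(100−51)/(245.8−137.5) × (138.4−137.5) + 51 = 49/108.3 × 0.9 + 51 ≈ 51.41 → 51.
AQIs: Site K=250, Site F=165, Site J=263, Site B=51. Sum = 250 + 165 + 263 + 51 = 729.

729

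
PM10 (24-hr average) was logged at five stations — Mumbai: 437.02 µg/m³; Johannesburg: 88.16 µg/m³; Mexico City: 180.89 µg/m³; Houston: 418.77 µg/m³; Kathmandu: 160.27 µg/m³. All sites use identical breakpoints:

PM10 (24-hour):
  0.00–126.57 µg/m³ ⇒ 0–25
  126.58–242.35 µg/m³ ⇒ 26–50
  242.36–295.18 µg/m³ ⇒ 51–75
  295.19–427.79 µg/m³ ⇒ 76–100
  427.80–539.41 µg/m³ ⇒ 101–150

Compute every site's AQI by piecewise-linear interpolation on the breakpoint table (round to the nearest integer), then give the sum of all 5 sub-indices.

Mumbai: row 427.80–539.41 (AQI 101–150). (150−101)·(437.02−427.80)/(539.41−427.80) + 101 = 49·9.22/111.61 + 101 ≈ 105.05 → 105.
Johannesburg: row 0.00–126.57 (AQI 0–25). (25−0)·(88.16−0.00)/(126.57−0.00) + 0 = 25·88.16/126.57 + 0 ≈ 17.41 → 17.
Mexico City: row 126.58–242.35 (AQI 26–50). (50−26)·(180.89−126.58)/(242.35−126.58) + 26 = 24·54.31/115.77 + 26 ≈ 37.26 → 37.
Houston 418.77: bracket 295.19–427.79 → index 76–100; slope 24/132.60, offset 123.58.
AQI = 76 + 24/132.60·123.58 ≈ 98.37 ⇒ 98.
Kathmandu: 160.27 ∈ [126.58, 242.35] ↔ index [26, 50].
26 + (160.27−126.58)·(50−26)/(242.35−126.58) = 26 + 33.69·24/115.77 ≈ 32.98, so AQI = 33.
AQIs: Mumbai=105, Johannesburg=17, Mexico City=37, Houston=98, Kathmandu=33. Sum = 105 + 17 + 37 + 98 + 33 = 290.

290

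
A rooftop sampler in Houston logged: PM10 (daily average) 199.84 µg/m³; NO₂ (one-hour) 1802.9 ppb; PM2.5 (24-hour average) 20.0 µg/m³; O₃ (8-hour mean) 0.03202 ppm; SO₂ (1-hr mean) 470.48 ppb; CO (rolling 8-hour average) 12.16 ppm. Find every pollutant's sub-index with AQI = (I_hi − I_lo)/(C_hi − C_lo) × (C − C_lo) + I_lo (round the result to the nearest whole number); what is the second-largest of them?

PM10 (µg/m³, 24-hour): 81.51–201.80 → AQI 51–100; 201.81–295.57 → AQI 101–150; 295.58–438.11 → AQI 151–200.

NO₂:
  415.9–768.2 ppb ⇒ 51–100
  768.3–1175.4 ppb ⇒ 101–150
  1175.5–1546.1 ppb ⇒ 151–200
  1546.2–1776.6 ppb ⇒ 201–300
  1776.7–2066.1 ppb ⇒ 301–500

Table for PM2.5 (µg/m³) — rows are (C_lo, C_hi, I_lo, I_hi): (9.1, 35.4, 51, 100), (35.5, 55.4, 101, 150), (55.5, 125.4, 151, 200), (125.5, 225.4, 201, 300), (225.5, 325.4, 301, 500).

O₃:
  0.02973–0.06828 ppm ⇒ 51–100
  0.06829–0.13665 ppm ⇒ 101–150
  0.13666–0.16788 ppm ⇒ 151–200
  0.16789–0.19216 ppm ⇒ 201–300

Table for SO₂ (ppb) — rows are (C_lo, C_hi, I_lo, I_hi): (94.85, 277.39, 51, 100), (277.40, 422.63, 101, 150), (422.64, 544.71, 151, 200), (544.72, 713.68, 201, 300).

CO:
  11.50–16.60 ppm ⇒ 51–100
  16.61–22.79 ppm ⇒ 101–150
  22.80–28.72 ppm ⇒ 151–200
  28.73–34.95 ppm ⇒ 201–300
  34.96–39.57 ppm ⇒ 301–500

170

PM10: 199.84 ∈ [81.51, 201.80] ↔ index [51, 100].
51 + (199.84−81.51)·(100−51)/(201.80−81.51) = 51 + 118.33·49/120.29 ≈ 99.20, so AQI = 99.
NO₂ 1802.9: bracket 1776.7–2066.1 → index 301–500; slope 199/289.4, offset 26.2.
AQI = 301 + 199/289.4·26.2 ≈ 319.02 ⇒ 319.
PM2.5: 20.0 ∈ [9.1, 35.4] ↔ index [51, 100].
51 + (20.0−9.1)·(100−51)/(35.4−9.1) = 51 + 10.9·49/26.3 ≈ 71.31, so AQI = 71.
O₃: 0.03202 ∈ [0.02973, 0.06828] ↔ index [51, 100].
51 + (0.03202−0.02973)·(100−51)/(0.06828−0.02973) = 51 + 0.00229·49/0.03855 ≈ 53.91, so AQI = 54.
SO₂: 470.48 lies in 422.64–544.71, so I_lo=151, I_hi=200, C_lo=422.64, C_hi=544.71.
(200−151)/(544.71−422.64) × (470.48−422.64) + 151 = 49/122.07 × 47.84 + 151 ≈ 170.20 → 170.
CO: 12.16 ∈ [11.50, 16.60] ↔ index [51, 100].
51 + (12.16−11.50)·(100−51)/(16.60−11.50) = 51 + 0.66·49/5.10 ≈ 57.34, so AQI = 57.
Sub-indices: PM10→99, NO₂→319, PM2.5→71, O₃→54, SO₂→170, CO→57. Ranked high→low: 319, 170, 99, 71, 57, 54. Second-highest sub-index = 170.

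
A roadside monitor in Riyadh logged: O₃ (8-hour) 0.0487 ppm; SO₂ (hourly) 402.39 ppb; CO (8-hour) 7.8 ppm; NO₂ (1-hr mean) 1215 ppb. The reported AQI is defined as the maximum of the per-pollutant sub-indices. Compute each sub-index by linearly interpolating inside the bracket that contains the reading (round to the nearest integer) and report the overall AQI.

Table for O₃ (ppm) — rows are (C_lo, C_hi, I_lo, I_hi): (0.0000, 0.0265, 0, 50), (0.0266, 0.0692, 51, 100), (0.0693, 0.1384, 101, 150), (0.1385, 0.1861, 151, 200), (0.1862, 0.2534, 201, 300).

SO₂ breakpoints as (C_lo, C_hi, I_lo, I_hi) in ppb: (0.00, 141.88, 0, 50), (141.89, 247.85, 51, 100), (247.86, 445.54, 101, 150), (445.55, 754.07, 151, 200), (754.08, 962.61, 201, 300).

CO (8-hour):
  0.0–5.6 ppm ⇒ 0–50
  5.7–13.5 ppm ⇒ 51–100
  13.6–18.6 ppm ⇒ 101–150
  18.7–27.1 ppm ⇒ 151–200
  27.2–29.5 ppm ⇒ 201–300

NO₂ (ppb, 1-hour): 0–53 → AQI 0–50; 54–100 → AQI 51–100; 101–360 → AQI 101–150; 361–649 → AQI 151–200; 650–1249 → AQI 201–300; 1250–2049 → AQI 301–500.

294

O₃ 0.0487: bracket 0.0266–0.0692 → index 51–100; slope 49/0.0426, offset 0.0221.
AQI = 51 + 49/0.0426·0.0221 ≈ 76.42 ⇒ 76.
SO₂: row 247.86–445.54 (AQI 101–150). (150−101)·(402.39−247.86)/(445.54−247.86) + 101 = 49·154.53/197.68 + 101 ≈ 139.30 → 139.
CO: 7.8 lies in 5.7–13.5, so I_lo=51, I_hi=100, C_lo=5.7, C_hi=13.5.
(100−51)/(13.5−5.7) × (7.8−5.7) + 51 = 49/7.8 × 2.1 + 51 ≈ 64.19 → 64.
NO₂ 1215: bracket 650–1249 → index 201–300; slope 99/599, offset 565.
AQI = 201 + 99/599·565 ≈ 294.38 ⇒ 294.
Sub-indices: O₃→76, SO₂→139, CO→64, NO₂→294. Overall AQI = max = 294; dominant pollutant is NO₂.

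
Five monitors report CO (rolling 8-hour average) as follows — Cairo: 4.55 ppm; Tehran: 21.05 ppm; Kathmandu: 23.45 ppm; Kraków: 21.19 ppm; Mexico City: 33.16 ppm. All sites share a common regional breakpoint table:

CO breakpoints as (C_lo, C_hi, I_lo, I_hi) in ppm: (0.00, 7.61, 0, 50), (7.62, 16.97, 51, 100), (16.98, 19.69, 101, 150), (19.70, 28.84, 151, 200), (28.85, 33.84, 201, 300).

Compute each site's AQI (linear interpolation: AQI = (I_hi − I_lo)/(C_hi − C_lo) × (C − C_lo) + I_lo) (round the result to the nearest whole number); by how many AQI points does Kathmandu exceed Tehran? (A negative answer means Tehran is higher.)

13

Cairo: 4.55 lies in 0.00–7.61, so I_lo=0, I_hi=50, C_lo=0.00, C_hi=7.61.
(50−0)/(7.61−0.00) × (4.55−0.00) + 0 = 50/7.61 × 4.55 + 0 ≈ 29.89 → 30.
Tehran: 21.05 ∈ [19.70, 28.84] ↔ index [151, 200].
151 + (21.05−19.70)·(200−151)/(28.84−19.70) = 151 + 1.35·49/9.14 ≈ 158.24, so AQI = 158.
Kathmandu 23.45: bracket 19.70–28.84 → index 151–200; slope 49/9.14, offset 3.75.
AQI = 151 + 49/9.14·3.75 ≈ 171.10 ⇒ 171.
Kraków: row 19.70–28.84 (AQI 151–200). (200−151)·(21.19−19.70)/(28.84−19.70) + 151 = 49·1.49/9.14 + 151 ≈ 158.99 → 159.
Mexico City: row 28.85–33.84 (AQI 201–300). (300−201)·(33.16−28.85)/(33.84−28.85) + 201 = 99·4.31/4.99 + 201 ≈ 286.51 → 287.
AQIs: Cairo=30, Tehran=158, Kathmandu=171, Kraków=159, Mexico City=287. Kathmandu (171) − Tehran (158) = 13.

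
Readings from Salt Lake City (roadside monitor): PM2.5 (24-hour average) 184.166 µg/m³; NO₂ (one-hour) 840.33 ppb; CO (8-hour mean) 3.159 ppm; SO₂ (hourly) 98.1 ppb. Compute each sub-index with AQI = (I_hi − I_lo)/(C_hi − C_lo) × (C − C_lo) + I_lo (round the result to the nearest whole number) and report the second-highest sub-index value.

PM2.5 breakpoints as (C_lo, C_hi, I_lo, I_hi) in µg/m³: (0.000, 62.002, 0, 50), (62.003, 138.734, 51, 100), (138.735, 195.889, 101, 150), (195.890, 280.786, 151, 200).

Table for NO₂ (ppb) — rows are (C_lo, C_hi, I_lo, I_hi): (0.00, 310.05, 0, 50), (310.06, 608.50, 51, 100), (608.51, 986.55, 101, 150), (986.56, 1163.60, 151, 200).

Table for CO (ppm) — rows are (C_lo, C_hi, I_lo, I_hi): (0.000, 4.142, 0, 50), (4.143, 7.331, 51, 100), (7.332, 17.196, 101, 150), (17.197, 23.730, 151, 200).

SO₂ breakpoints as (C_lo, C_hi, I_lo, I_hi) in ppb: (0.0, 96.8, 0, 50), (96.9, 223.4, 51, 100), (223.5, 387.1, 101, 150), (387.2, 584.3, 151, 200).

131

PM2.5 184.166: bracket 138.735–195.889 → index 101–150; slope 49/57.154, offset 45.431.
AQI = 101 + 49/57.154·45.431 ≈ 139.95 ⇒ 140.
NO₂: 840.33 lies in 608.51–986.55, so I_lo=101, I_hi=150, C_lo=608.51, C_hi=986.55.
(150−101)/(986.55−608.51) × (840.33−608.51) + 101 = 49/378.04 × 231.82 + 101 ≈ 131.05 → 131.
CO: 3.159 ∈ [0.000, 4.142] ↔ index [0, 50].
0 + (3.159−0.000)·(50−0)/(4.142−0.000) = 0 + 3.159·50/4.142 ≈ 38.13, so AQI = 38.
SO₂ 98.1: bracket 96.9–223.4 → index 51–100; slope 49/126.5, offset 1.2.
AQI = 51 + 49/126.5·1.2 ≈ 51.46 ⇒ 51.
Sub-indices: PM2.5→140, NO₂→131, CO→38, SO₂→51. Ranked high→low: 140, 131, 51, 38. Second-highest sub-index = 131.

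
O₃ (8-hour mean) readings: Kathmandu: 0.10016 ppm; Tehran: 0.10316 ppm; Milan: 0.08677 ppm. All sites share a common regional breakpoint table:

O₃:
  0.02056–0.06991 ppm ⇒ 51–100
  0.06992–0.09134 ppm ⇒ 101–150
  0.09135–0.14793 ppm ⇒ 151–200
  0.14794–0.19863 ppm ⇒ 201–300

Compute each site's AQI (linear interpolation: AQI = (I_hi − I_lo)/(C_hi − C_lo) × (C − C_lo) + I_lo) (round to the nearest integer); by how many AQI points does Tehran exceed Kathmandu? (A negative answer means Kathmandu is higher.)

2

Kathmandu: 0.10016 ∈ [0.09135, 0.14793] ↔ index [151, 200].
151 + (0.10016−0.09135)·(200−151)/(0.14793−0.09135) = 151 + 0.00881·49/0.05658 ≈ 158.63, so AQI = 159.
Tehran: 0.10316 ∈ [0.09135, 0.14793] ↔ index [151, 200].
151 + (0.10316−0.09135)·(200−151)/(0.14793−0.09135) = 151 + 0.01181·49/0.05658 ≈ 161.23, so AQI = 161.
Milan: row 0.06992–0.09134 (AQI 101–150). (150−101)·(0.08677−0.06992)/(0.09134−0.06992) + 101 = 49·0.01685/0.02142 + 101 ≈ 139.55 → 140.
AQIs: Kathmandu=159, Tehran=161, Milan=140. Tehran (161) − Kathmandu (159) = 2.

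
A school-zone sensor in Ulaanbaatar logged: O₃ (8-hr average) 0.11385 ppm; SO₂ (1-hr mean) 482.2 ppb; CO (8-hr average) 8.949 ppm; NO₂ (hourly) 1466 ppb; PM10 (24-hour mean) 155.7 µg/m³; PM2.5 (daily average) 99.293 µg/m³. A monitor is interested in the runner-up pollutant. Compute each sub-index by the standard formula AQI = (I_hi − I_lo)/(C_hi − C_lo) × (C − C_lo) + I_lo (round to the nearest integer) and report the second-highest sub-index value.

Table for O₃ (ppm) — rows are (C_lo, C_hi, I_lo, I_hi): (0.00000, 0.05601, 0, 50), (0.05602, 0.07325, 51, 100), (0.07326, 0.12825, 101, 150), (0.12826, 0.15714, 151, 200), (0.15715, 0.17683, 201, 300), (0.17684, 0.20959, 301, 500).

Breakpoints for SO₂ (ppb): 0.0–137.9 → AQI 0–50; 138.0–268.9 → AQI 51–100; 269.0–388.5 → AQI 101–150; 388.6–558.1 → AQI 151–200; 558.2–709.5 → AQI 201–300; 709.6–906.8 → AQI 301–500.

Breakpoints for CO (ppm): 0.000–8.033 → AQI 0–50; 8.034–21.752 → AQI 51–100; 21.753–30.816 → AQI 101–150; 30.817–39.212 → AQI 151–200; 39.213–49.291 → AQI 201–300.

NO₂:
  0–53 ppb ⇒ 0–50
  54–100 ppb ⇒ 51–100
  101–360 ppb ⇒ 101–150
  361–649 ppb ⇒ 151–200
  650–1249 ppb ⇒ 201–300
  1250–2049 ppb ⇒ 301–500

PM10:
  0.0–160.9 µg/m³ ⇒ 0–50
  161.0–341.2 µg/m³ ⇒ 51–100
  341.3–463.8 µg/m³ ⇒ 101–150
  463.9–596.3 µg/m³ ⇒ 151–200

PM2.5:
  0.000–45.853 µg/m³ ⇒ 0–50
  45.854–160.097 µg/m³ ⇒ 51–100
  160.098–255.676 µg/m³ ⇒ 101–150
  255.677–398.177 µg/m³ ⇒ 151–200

O₃: 0.11385 ∈ [0.07326, 0.12825] ↔ index [101, 150].
101 + (0.11385−0.07326)·(150−101)/(0.12825−0.07326) = 101 + 0.04059·49/0.05499 ≈ 137.17, so AQI = 137.
SO₂ 482.2: bracket 388.6–558.1 → index 151–200; slope 49/169.5, offset 93.6.
AQI = 151 + 49/169.5·93.6 ≈ 178.06 ⇒ 178.
CO 8.949: bracket 8.034–21.752 → index 51–100; slope 49/13.718, offset 0.915.
AQI = 51 + 49/13.718·0.915 ≈ 54.27 ⇒ 54.
NO₂: 1466 ∈ [1250, 2049] ↔ index [301, 500].
301 + (1466−1250)·(500−301)/(2049−1250) = 301 + 216·199/799 ≈ 354.80, so AQI = 355.
PM10: 155.7 lies in 0.0–160.9, so I_lo=0, I_hi=50, C_lo=0.0, C_hi=160.9.
(50−0)/(160.9−0.0) × (155.7−0.0) + 0 = 50/160.9 × 155.7 + 0 ≈ 48.38 → 48.
PM2.5: 99.293 ∈ [45.854, 160.097] ↔ index [51, 100].
51 + (99.293−45.854)·(100−51)/(160.097−45.854) = 51 + 53.439·49/114.243 ≈ 73.92, so AQI = 74.
Sub-indices: O₃→137, SO₂→178, CO→54, NO₂→355, PM10→48, PM2.5→74. Ranked high→low: 355, 178, 137, 74, 54, 48. Second-highest sub-index = 178.

178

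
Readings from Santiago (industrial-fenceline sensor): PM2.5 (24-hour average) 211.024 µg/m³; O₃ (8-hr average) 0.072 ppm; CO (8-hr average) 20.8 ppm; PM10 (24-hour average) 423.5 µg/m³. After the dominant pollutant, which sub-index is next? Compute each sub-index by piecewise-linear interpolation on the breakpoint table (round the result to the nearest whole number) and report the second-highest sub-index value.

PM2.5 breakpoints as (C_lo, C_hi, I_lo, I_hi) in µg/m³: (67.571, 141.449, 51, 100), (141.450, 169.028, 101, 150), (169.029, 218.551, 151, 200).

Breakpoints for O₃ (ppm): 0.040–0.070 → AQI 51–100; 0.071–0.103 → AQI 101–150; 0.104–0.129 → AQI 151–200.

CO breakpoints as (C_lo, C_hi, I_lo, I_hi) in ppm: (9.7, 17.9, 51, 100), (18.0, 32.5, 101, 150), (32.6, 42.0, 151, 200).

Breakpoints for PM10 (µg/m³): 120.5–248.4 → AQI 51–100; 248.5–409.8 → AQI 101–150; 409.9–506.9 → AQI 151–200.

PM2.5: 211.024 ∈ [169.029, 218.551] ↔ index [151, 200].
151 + (211.024−169.029)·(200−151)/(218.551−169.029) = 151 + 41.995·49/49.522 ≈ 192.55, so AQI = 193.
O₃: 0.072 ∈ [0.071, 0.103] ↔ index [101, 150].
101 + (0.072−0.071)·(150−101)/(0.103−0.071) = 101 + 0.001·49/0.032 ≈ 102.53, so AQI = 103.
CO: 20.8 lies in 18.0–32.5, so I_lo=101, I_hi=150, C_lo=18.0, C_hi=32.5.
(150−101)/(32.5−18.0) × (20.8−18.0) + 101 = 49/14.5 × 2.8 + 101 ≈ 110.46 → 110.
PM10: 423.5 lies in 409.9–506.9, so I_lo=151, I_hi=200, C_lo=409.9, C_hi=506.9.
(200−151)/(506.9−409.9) × (423.5−409.9) + 151 = 49/97.0 × 13.6 + 151 ≈ 157.87 → 158.
Sub-indices: PM2.5→193, O₃→103, CO→110, PM10→158. Ranked high→low: 193, 158, 110, 103. Second-highest sub-index = 158.

158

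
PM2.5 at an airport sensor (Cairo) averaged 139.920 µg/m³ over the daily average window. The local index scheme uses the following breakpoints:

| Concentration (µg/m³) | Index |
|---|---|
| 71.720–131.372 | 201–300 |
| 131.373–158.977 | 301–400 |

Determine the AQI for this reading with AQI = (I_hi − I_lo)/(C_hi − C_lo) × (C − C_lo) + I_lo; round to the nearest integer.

PM2.5: row 131.373–158.977 (AQI 301–400). (400−301)·(139.920−131.373)/(158.977−131.373) + 301 = 99·8.547/27.604 + 301 ≈ 331.65 → 332.

332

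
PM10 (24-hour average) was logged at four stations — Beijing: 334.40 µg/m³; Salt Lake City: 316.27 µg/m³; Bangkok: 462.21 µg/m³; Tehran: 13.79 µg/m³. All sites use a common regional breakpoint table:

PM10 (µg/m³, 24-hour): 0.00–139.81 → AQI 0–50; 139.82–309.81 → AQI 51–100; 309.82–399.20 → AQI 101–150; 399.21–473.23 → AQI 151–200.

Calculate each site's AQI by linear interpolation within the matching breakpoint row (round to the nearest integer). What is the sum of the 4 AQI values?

Beijing: 334.40 ∈ [309.82, 399.20] ↔ index [101, 150].
101 + (334.40−309.82)·(150−101)/(399.20−309.82) = 101 + 24.58·49/89.38 ≈ 114.48, so AQI = 114.
Salt Lake City: 316.27 ∈ [309.82, 399.20] ↔ index [101, 150].
101 + (316.27−309.82)·(150−101)/(399.20−309.82) = 101 + 6.45·49/89.38 ≈ 104.54, so AQI = 105.
Bangkok: row 399.21–473.23 (AQI 151–200). (200−151)·(462.21−399.21)/(473.23−399.21) + 151 = 49·63.00/74.02 + 151 ≈ 192.70 → 193.
Tehran 13.79: bracket 0.00–139.81 → index 0–50; slope 50/139.81, offset 13.79.
AQI = 0 + 50/139.81·13.79 ≈ 4.93 ⇒ 5.
AQIs: Beijing=114, Salt Lake City=105, Bangkok=193, Tehran=5. Sum = 114 + 105 + 193 + 5 = 417.

417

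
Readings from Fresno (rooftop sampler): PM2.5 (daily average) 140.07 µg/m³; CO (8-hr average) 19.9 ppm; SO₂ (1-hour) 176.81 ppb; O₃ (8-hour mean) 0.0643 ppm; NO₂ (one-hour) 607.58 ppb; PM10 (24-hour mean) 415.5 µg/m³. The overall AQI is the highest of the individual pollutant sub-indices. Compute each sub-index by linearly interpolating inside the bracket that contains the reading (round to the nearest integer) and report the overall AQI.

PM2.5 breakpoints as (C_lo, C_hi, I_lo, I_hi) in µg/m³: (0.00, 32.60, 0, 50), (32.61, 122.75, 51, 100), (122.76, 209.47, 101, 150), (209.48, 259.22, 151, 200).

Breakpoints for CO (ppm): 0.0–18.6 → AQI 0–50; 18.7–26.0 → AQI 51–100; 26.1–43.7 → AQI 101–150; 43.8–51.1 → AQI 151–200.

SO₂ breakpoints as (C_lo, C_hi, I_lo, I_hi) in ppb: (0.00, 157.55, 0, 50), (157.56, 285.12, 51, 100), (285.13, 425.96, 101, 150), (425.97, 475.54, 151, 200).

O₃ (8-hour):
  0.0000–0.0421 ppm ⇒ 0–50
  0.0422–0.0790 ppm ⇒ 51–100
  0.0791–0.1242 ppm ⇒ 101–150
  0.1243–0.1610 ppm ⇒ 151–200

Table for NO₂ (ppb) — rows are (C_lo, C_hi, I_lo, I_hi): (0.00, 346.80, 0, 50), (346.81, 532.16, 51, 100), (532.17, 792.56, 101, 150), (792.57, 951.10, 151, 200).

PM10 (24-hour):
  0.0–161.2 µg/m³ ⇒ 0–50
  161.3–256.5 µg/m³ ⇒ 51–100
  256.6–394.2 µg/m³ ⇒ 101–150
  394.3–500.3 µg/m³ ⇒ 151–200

161

PM2.5 140.07: bracket 122.76–209.47 → index 101–150; slope 49/86.71, offset 17.31.
AQI = 101 + 49/86.71·17.31 ≈ 110.78 ⇒ 111.
CO 19.9: bracket 18.7–26.0 → index 51–100; slope 49/7.3, offset 1.2.
AQI = 51 + 49/7.3·1.2 ≈ 59.05 ⇒ 59.
SO₂: row 157.56–285.12 (AQI 51–100). (100−51)·(176.81−157.56)/(285.12−157.56) + 51 = 49·19.25/127.56 + 51 ≈ 58.39 → 58.
O₃ 0.0643: bracket 0.0422–0.0790 → index 51–100; slope 49/0.0368, offset 0.0221.
AQI = 51 + 49/0.0368·0.0221 ≈ 80.43 ⇒ 80.
NO₂ 607.58: bracket 532.17–792.56 → index 101–150; slope 49/260.39, offset 75.41.
AQI = 101 + 49/260.39·75.41 ≈ 115.19 ⇒ 115.
PM10: 415.5 lies in 394.3–500.3, so I_lo=151, I_hi=200, C_lo=394.3, C_hi=500.3.
(200−151)/(500.3−394.3) × (415.5−394.3) + 151 = 49/106.0 × 21.2 + 151 ≈ 160.80 → 161.
Sub-indices: PM2.5→111, CO→59, SO₂→58, O₃→80, NO₂→115, PM10→161. Overall AQI = max = 161; dominant pollutant is PM10.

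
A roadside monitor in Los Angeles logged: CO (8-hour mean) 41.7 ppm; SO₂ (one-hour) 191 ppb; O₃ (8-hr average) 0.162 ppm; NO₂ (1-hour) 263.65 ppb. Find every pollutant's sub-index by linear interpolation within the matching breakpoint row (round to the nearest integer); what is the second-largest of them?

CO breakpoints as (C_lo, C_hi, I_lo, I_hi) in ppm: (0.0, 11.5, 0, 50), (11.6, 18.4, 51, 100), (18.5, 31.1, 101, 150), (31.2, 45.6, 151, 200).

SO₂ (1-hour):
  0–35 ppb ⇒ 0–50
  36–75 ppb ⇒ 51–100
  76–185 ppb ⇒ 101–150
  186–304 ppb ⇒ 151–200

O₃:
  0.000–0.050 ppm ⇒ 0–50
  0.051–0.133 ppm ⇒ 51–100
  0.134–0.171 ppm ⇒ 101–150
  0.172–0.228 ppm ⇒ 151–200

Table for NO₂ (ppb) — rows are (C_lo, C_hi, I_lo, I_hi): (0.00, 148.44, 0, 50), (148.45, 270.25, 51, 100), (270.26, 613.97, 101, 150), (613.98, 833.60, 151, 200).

153

CO: row 31.2–45.6 (AQI 151–200). (200−151)·(41.7−31.2)/(45.6−31.2) + 151 = 49·10.5/14.4 + 151 ≈ 186.73 → 187.
SO₂: row 186–304 (AQI 151–200). (200−151)·(191−186)/(304−186) + 151 = 49·5/118 + 151 ≈ 153.08 → 153.
O₃ 0.162: bracket 0.134–0.171 → index 101–150; slope 49/0.037, offset 0.028.
AQI = 101 + 49/0.037·0.028 ≈ 138.08 ⇒ 138.
NO₂: row 148.45–270.25 (AQI 51–100). (100−51)·(263.65−148.45)/(270.25−148.45) + 51 = 49·115.20/121.80 + 51 ≈ 97.34 → 97.
Sub-indices: CO→187, SO₂→153, O₃→138, NO₂→97. Ranked high→low: 187, 153, 138, 97. Second-highest sub-index = 153.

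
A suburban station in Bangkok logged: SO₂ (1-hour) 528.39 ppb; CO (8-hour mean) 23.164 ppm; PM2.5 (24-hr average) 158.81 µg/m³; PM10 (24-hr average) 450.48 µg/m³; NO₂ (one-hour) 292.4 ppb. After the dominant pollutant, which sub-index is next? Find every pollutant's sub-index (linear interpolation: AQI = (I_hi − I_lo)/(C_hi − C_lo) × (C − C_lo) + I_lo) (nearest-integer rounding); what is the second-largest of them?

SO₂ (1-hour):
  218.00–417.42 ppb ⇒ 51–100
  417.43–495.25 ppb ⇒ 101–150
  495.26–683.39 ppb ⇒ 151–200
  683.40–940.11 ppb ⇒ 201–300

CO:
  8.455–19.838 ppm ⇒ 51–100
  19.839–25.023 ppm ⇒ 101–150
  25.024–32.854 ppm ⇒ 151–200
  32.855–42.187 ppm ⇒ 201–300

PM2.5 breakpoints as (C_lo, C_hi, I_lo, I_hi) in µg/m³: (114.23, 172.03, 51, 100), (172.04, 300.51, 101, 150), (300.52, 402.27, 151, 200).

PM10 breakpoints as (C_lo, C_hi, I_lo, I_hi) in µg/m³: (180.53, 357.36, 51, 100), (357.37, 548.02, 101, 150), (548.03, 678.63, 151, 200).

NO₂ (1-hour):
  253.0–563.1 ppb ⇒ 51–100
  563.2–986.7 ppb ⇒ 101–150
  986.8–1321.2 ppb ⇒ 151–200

132

SO₂: row 495.26–683.39 (AQI 151–200). (200−151)·(528.39−495.26)/(683.39−495.26) + 151 = 49·33.13/188.13 + 151 ≈ 159.63 → 160.
CO: 23.164 lies in 19.839–25.023, so I_lo=101, I_hi=150, C_lo=19.839, C_hi=25.023.
(150−101)/(25.023−19.839) × (23.164−19.839) + 101 = 49/5.184 × 3.325 + 101 ≈ 132.43 → 132.
PM2.5: row 114.23–172.03 (AQI 51–100). (100−51)·(158.81−114.23)/(172.03−114.23) + 51 = 49·44.58/57.80 + 51 ≈ 88.79 → 89.
PM10: 450.48 lies in 357.37–548.02, so I_lo=101, I_hi=150, C_lo=357.37, C_hi=548.02.
(150−101)/(548.02−357.37) × (450.48−357.37) + 101 = 49/190.65 × 93.11 + 101 ≈ 124.93 → 125.
NO₂: 292.4 lies in 253.0–563.1, so I_lo=51, I_hi=100, C_lo=253.0, C_hi=563.1.
(100−51)/(563.1−253.0) × (292.4−253.0) + 51 = 49/310.1 × 39.4 + 51 ≈ 57.23 → 57.
Sub-indices: SO₂→160, CO→132, PM2.5→89, PM10→125, NO₂→57. Ranked high→low: 160, 132, 125, 89, 57. Second-highest sub-index = 132.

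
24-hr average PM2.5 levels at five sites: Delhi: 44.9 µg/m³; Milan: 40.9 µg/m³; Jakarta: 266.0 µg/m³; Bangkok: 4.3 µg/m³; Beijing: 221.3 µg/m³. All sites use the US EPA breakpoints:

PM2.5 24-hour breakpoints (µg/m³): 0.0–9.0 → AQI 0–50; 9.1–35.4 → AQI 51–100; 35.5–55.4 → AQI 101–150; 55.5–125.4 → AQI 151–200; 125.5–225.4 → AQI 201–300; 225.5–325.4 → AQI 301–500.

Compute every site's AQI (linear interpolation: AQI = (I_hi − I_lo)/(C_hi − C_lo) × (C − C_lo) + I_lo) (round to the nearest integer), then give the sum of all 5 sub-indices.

940

Delhi 44.9: bracket 35.5–55.4 → index 101–150; slope 49/19.9, offset 9.4.
AQI = 101 + 49/19.9·9.4 ≈ 124.15 ⇒ 124.
Milan: 40.9 lies in 35.5–55.4, so I_lo=101, I_hi=150, C_lo=35.5, C_hi=55.4.
(150−101)/(55.4−35.5) × (40.9−35.5) + 101 = 49/19.9 × 5.4 + 101 ≈ 114.30 → 114.
Jakarta: row 225.5–325.4 (AQI 301–500). (500−301)·(266.0−225.5)/(325.4−225.5) + 301 = 199·40.5/99.9 + 301 ≈ 381.68 → 382.
Bangkok: 4.3 ∈ [0.0, 9.0] ↔ index [0, 50].
0 + (4.3−0.0)·(50−0)/(9.0−0.0) = 0 + 4.3·50/9.0 ≈ 23.89, so AQI = 24.
Beijing: 221.3 ∈ [125.5, 225.4] ↔ index [201, 300].
201 + (221.3−125.5)·(300−201)/(225.4−125.5) = 201 + 95.8·99/99.9 ≈ 295.94, so AQI = 296.
AQIs: Delhi=124, Milan=114, Jakarta=382, Bangkok=24, Beijing=296. Sum = 124 + 114 + 382 + 24 + 296 = 940.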